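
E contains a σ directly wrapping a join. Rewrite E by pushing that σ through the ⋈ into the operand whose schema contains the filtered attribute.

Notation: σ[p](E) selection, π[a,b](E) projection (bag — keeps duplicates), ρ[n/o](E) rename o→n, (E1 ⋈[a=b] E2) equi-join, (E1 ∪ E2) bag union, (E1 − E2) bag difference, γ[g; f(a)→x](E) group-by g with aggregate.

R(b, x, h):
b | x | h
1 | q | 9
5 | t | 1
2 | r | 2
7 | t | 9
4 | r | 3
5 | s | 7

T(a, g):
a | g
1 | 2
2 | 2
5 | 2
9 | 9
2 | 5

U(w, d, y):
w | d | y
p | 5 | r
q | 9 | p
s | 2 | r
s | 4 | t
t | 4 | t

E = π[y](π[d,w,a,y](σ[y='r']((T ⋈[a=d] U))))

σ filters on y, owned by the right side.
E' = π[y](π[d,w,a,y]((T ⋈[a=d] σ[y='r'](U))))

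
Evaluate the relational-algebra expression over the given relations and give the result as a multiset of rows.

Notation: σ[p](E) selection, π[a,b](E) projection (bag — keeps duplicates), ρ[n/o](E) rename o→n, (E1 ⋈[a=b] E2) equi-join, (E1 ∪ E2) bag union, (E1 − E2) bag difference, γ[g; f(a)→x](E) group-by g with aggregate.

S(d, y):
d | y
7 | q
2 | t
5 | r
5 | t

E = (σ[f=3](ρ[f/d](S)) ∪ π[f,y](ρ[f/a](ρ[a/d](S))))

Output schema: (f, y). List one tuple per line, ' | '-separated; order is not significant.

Stepwise |·|:
  S → 4
  ρ[f/d](S) → 4
  σ[f=3](ρ[f/d](S)) → 0
  S → 4
  ρ[a/d](S) → 4
  ρ[f/a](ρ[a/d](S)) → 4
  π[f,y](ρ[f/a](ρ[a/d](S))) → 4
  (σ[f=3](ρ[f/d](S)) ∪ π[f,y](ρ[f/a](ρ[a/d](S)))) → 4

== RESULT ==
f | y
2 | t
5 | r
5 | t
7 | q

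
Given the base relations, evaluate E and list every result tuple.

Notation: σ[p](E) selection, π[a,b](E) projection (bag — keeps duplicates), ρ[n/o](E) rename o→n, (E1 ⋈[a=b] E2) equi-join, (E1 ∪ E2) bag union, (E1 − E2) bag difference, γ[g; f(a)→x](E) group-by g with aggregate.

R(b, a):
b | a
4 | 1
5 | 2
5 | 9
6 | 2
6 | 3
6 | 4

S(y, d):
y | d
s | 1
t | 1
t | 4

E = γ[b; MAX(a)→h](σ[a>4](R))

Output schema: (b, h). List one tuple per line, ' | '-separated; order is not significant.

Stepwise |·|:
  R → 6
  σ[a>4](R) → 1
  γ[b; MAX(a)→h](σ[a>4](R)) → 1

== RESULT ==
b | h
5 | 9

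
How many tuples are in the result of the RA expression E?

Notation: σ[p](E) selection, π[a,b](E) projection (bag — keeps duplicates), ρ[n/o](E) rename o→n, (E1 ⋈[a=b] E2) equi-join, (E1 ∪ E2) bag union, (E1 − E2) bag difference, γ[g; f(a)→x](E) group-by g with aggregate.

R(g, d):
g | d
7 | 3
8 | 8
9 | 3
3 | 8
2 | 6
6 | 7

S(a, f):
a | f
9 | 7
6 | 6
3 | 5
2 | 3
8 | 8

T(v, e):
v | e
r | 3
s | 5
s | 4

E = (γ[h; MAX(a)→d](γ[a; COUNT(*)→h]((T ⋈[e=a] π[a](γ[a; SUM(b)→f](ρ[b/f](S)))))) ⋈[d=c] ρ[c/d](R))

Subexpression sizes:
  T → 3
  S → 5
  ρ[b/f](S) → 5
  γ[a; SUM(b)→f](ρ[b/f](S)) → 5
  π[a](γ[a; SUM(b)→f](ρ[b/f](S))) → 5
  (T ⋈[e=a] π[a](γ[a; SUM(b)→f](ρ[b/f](S)))) → 1
  γ[a; COUNT(*)→h]((T ⋈[e=a] π[a](γ[a; SUM(b)→f](ρ[b/f](S))))) → 1
  γ[h; MAX(a)→d](γ[a; COUNT(*)→h]((T ⋈[e=a] π[a](γ[a; SUM(b)→f](ρ[b/f](S)))))) → 1
  R → 6
  ρ[c/d](R) → 6
  (γ[h; MAX(a)→d](γ[a; COUNT(*)→h]((T ⋈[e=a] π[a](γ[a; SUM(b)→f](ρ[b/f](S)))))) ⋈[d=c] ρ[c/d](R)) → 2

|E| = 2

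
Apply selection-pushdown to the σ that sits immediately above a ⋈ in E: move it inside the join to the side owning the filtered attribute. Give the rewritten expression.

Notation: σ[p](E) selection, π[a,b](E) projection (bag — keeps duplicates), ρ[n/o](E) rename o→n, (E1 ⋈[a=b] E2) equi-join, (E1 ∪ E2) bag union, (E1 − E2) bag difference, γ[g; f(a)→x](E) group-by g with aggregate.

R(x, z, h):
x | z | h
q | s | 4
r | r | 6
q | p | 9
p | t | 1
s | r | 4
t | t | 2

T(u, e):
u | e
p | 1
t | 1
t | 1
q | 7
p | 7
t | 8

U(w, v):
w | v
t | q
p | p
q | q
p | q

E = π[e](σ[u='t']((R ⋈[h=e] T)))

σ filters on u, owned by the right side.
E' = π[e]((R ⋈[h=e] σ[u='t'](T)))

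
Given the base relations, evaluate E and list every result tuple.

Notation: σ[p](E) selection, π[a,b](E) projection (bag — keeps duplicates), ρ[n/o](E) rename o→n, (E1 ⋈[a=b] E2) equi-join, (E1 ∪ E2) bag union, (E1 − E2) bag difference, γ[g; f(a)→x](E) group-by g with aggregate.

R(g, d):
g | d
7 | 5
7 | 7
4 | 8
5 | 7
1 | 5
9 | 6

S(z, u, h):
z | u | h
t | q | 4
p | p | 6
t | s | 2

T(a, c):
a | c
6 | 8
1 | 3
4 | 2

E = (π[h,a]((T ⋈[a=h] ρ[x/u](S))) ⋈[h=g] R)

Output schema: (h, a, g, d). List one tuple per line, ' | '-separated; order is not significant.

Per-node cardinality:
  T → 3
  S → 3
  ρ[x/u](S) → 3
  (T ⋈[a=h] ρ[x/u](S)) → 2
  π[h,a]((T ⋈[a=h] ρ[x/u](S))) → 2
  R → 6
  (π[h,a]((T ⋈[a=h] ρ[x/u](S))) ⋈[h=g] R) → 1

== RESULT ==
h | a | g | d
4 | 4 | 4 | 8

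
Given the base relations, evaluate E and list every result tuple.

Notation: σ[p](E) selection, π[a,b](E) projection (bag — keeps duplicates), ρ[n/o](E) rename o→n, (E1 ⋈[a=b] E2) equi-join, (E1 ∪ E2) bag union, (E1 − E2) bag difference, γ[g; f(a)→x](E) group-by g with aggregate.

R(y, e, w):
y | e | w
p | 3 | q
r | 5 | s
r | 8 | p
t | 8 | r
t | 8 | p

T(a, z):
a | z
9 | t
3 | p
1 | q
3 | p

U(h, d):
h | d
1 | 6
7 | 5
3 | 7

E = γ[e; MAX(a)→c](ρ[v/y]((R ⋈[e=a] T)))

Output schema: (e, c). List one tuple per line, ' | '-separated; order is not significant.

Subexpression sizes:
  R → 5
  T → 4
  (R ⋈[e=a] T) → 2
  ρ[v/y]((R ⋈[e=a] T)) → 2
  γ[e; MAX(a)→c](ρ[v/y]((R ⋈[e=a] T))) → 1

== RESULT ==
e | c
3 | 3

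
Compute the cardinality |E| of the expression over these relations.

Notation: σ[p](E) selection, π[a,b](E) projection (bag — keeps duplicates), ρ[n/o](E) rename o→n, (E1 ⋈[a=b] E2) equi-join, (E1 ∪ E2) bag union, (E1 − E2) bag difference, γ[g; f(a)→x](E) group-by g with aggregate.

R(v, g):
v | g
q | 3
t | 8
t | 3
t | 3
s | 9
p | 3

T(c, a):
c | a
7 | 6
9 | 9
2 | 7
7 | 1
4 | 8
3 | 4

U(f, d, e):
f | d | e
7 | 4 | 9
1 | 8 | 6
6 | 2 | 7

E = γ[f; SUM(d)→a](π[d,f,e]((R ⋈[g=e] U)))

Row counts bottom-up:
  R → 6
  U → 3
  (R ⋈[g=e] U) → 1
  π[d,f,e]((R ⋈[g=e] U)) → 1
  γ[f; SUM(d)→a](π[d,f,e]((R ⋈[g=e] U))) → 1

|E| = 1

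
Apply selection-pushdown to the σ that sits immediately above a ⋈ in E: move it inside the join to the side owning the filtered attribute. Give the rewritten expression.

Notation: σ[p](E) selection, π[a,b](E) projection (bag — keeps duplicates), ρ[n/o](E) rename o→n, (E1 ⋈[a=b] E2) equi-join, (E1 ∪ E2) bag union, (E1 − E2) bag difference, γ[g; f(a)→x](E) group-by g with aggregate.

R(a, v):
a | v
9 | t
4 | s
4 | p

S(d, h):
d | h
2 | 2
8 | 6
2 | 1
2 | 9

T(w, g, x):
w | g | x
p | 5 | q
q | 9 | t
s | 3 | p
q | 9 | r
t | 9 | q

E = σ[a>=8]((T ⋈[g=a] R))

σ filters on a, owned by the right side.
E' = (T ⋈[g=a] σ[a>=8](R))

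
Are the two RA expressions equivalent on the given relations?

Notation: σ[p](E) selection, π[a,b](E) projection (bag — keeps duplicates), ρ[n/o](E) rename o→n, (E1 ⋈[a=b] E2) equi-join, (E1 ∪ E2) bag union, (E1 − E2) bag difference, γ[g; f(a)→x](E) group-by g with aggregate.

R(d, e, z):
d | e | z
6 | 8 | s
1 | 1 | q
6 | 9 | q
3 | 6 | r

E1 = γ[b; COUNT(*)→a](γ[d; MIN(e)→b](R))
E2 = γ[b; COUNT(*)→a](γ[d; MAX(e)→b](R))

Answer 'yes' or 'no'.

E1 row counts bottom-up:
  R → 4
  γ[d; MIN(e)→b](R) → 3
  γ[b; COUNT(*)→a](γ[d; MIN(e)→b](R)) → 3
E2 row counts bottom-up:
  R → 4
  γ[d; MAX(e)→b](R) → 3
  γ[b; COUNT(*)→a](γ[d; MAX(e)→b](R)) → 3

E1 result:
b | a
1 | 1
6 | 1
8 | 1
E2 result:
b | a
1 | 1
6 | 1
9 | 1
Witness: (8, 1) appears 1× in E1 but 0× in E2.

no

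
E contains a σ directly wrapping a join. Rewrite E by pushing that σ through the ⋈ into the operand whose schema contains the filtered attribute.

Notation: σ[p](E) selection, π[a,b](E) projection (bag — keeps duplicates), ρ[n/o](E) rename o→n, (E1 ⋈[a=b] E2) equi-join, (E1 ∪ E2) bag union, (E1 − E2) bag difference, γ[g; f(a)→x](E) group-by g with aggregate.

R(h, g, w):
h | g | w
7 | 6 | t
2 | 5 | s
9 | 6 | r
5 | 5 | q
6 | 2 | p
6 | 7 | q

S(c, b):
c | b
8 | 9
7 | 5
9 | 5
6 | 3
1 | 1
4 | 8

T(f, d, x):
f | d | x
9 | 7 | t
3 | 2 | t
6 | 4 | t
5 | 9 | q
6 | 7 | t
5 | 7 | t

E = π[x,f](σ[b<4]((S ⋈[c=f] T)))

σ filters on b, owned by the left side.
E' = π[x,f]((σ[b<4](S) ⋈[c=f] T))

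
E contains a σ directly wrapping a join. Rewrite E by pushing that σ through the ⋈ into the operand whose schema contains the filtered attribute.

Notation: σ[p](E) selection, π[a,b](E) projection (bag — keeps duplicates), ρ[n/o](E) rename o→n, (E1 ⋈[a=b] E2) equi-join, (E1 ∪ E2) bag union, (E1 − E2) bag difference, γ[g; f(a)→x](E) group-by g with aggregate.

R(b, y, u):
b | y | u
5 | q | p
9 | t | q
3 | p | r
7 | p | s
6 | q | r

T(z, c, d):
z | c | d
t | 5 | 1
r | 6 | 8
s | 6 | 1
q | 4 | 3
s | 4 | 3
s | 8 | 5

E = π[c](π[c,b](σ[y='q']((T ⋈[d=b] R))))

σ filters on y, owned by the right side.
E' = π[c](π[c,b]((T ⋈[d=b] σ[y='q'](R))))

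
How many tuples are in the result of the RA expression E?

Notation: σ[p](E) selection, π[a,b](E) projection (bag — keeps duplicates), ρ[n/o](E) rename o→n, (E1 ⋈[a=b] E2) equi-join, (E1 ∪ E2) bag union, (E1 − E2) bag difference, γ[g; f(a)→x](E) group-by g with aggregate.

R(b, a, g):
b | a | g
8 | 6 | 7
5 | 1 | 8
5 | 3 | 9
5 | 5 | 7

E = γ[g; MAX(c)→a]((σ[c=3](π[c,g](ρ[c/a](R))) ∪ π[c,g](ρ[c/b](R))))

Per-node cardinality:
  R → 4
  ρ[c/a](R) → 4
  π[c,g](ρ[c/a](R)) → 4
  σ[c=3](π[c,g](ρ[c/a](R))) → 1
  R → 4
  ρ[c/b](R) → 4
  π[c,g](ρ[c/b](R)) → 4
  (σ[c=3](π[c,g](ρ[c/a](R))) ∪ π[c,g](ρ[c/b](R))) → 5
  γ[g; MAX(c)→a]((σ[c=3](π[c,g](ρ[c/a](R))) ∪ π[c,g](ρ[c/b](R)))) → 3

|E| = 3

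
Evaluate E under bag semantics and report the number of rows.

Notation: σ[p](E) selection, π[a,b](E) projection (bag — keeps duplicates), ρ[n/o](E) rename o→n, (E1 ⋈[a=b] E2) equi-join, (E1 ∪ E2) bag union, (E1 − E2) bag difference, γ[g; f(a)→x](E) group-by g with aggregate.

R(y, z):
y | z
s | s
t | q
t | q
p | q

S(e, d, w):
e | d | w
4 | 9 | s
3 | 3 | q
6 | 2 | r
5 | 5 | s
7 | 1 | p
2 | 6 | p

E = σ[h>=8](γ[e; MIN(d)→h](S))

Per-node cardinality:
  S → 6
  γ[e; MIN(d)→h](S) → 6
  σ[h>=8](γ[e; MIN(d)→h](S)) → 1

|E| = 1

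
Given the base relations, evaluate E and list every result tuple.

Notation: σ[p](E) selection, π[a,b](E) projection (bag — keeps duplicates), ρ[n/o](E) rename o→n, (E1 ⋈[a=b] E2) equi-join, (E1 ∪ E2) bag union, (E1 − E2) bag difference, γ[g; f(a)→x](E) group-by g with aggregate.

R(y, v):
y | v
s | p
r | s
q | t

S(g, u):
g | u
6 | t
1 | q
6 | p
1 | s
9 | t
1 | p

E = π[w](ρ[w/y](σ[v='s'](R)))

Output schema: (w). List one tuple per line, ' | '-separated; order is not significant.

Row counts bottom-up:
  R → 3
  σ[v='s'](R) → 1
  ρ[w/y](σ[v='s'](R)) → 1
  π[w](ρ[w/y](σ[v='s'](R))) → 1

== RESULT ==
w
r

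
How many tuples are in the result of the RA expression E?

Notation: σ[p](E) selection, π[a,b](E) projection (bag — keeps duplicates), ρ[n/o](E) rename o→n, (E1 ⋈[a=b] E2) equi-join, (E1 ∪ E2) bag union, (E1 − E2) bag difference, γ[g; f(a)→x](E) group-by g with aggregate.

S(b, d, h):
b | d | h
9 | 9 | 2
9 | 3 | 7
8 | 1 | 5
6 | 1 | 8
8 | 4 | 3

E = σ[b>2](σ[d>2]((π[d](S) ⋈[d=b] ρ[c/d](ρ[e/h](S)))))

Stepwise |·|:
  S → 5
  π[d](S) → 5
  S → 5
  ρ[e/h](S) → 5
  ρ[c/d](ρ[e/h](S)) → 5
  (π[d](S) ⋈[d=b] ρ[c/d](ρ[e/h](S))) → 2
  σ[d>2]((π[d](S) ⋈[d=b] ρ[c/d](ρ[e/h](S)))) → 2
  σ[b>2](σ[d>2]((π[d](S) ⋈[d=b] ρ[c/d](ρ[e/h](S))))) → 2

|E| = 2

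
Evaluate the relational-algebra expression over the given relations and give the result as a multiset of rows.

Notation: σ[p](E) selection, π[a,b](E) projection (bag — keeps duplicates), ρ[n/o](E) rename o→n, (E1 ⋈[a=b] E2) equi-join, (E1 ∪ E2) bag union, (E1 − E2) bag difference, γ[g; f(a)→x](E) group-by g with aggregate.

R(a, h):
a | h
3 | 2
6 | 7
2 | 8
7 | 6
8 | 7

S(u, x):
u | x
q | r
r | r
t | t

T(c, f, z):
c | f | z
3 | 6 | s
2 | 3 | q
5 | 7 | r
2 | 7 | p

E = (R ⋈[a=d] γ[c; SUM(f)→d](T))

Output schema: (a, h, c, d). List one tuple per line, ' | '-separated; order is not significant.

Stepwise |·|:
  R → 5
  T → 4
  γ[c; SUM(f)→d](T) → 3
  (R ⋈[a=d] γ[c; SUM(f)→d](T)) → 2

== RESULT ==
a | h | c | d
6 | 7 | 3 | 6
7 | 6 | 5 | 7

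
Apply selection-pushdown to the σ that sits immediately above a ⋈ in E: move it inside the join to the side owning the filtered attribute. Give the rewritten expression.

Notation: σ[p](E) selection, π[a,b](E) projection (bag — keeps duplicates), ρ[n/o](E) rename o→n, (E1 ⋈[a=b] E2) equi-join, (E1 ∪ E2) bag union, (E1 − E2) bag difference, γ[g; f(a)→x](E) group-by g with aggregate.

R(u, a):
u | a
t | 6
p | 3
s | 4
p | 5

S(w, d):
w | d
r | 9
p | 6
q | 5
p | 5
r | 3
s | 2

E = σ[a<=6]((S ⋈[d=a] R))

σ filters on a, owned by the right side.
E' = (S ⋈[d=a] σ[a<=6](R))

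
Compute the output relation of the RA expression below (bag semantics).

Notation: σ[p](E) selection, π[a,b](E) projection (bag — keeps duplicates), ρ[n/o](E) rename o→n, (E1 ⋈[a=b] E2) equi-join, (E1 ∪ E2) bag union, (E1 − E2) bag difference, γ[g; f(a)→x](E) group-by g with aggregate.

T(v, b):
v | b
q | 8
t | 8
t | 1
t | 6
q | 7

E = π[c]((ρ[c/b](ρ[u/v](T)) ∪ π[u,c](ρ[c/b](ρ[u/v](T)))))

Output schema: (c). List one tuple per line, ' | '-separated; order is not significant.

Subexpression sizes:
  T → 5
  ρ[u/v](T) → 5
  ρ[c/b](ρ[u/v](T)) → 5
  T → 5
  ρ[u/v](T) → 5
  ρ[c/b](ρ[u/v](T)) → 5
  π[u,c](ρ[c/b](ρ[u/v](T))) → 5
  (ρ[c/b](ρ[u/v](T)) ∪ π[u,c](ρ[c/b](ρ[u/v](T)))) → 10
  π[c]((ρ[c/b](ρ[u/v](T)) ∪ π[u,c](ρ[c/b](ρ[u/v](T))))) → 10

== RESULT ==
c
1
1
6
6
7
7
8
8
8
8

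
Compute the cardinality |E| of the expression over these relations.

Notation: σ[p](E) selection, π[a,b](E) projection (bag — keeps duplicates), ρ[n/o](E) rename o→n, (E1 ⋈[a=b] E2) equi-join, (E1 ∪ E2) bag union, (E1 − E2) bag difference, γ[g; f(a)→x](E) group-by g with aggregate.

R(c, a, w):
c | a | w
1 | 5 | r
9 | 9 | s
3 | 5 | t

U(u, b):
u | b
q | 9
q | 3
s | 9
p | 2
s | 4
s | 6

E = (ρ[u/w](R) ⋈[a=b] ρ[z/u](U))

Per-node cardinality:
  R → 3
  ρ[u/w](R) → 3
  U → 6
  ρ[z/u](U) → 6
  (ρ[u/w](R) ⋈[a=b] ρ[z/u](U)) → 2

|E| = 2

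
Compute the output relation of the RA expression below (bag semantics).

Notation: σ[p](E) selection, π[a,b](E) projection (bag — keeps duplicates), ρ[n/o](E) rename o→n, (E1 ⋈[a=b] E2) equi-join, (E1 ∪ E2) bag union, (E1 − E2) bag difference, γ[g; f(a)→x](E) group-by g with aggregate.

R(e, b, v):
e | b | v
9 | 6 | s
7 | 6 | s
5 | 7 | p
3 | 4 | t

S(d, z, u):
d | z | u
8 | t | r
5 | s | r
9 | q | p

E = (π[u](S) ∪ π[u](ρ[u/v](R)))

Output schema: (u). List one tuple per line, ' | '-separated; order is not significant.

Row counts bottom-up:
  S → 3
  π[u](S) → 3
  R → 4
  ρ[u/v](R) → 4
  π[u](ρ[u/v](R)) → 4
  (π[u](S) ∪ π[u](ρ[u/v](R))) → 7

== RESULT ==
u
p
p
r
r
s
s
t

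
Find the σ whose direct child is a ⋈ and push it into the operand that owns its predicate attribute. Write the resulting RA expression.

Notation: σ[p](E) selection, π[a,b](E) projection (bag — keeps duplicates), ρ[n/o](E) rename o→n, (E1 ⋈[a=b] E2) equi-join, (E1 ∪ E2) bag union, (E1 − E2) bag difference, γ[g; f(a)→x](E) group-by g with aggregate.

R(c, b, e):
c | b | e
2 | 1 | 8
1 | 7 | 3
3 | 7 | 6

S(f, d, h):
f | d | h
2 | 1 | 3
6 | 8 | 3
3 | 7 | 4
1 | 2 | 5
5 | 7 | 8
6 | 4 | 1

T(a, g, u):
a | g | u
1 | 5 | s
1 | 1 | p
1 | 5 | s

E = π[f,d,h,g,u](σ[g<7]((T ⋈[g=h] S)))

σ filters on g, owned by the left side.
E' = π[f,d,h,g,u]((σ[g<7](T) ⋈[g=h] S))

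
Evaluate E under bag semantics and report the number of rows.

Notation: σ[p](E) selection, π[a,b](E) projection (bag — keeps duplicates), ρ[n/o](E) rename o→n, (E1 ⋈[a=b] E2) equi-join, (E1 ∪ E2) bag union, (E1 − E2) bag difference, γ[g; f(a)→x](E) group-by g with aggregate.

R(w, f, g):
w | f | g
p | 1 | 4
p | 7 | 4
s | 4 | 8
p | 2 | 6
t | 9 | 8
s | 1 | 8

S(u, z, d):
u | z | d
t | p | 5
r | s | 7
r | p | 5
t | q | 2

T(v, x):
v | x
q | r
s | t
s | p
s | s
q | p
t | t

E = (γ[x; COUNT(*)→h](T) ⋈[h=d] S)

Per-node cardinality:
  T → 6
  γ[x; COUNT(*)→h](T) → 4
  S → 4
  (γ[x; COUNT(*)→h](T) ⋈[h=d] S) → 2

|E| = 2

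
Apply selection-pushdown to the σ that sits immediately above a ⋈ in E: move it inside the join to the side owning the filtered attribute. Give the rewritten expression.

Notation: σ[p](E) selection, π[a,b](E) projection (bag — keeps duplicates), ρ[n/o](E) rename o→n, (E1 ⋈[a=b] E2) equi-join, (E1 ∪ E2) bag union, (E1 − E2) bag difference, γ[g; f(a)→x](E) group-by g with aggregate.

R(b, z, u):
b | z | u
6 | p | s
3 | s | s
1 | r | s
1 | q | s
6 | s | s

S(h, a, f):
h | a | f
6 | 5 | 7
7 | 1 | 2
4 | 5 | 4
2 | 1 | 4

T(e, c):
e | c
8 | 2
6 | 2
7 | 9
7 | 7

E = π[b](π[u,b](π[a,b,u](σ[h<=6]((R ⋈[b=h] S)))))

σ filters on h, owned by the right side.
E' = π[b](π[u,b](π[a,b,u]((R ⋈[b=h] σ[h<=6](S)))))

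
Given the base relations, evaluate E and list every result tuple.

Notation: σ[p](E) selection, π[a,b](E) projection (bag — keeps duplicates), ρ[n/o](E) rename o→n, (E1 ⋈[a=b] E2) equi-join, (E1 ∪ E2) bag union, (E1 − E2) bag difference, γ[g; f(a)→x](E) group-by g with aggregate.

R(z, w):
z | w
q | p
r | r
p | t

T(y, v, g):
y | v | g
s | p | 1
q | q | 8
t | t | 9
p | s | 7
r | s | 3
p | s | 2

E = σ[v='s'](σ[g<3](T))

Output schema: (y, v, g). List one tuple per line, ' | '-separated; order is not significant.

Subexpression sizes:
  T → 6
  σ[g<3](T) → 2
  σ[v='s'](σ[g<3](T)) → 1

== RESULT ==
y | v | g
p | s | 2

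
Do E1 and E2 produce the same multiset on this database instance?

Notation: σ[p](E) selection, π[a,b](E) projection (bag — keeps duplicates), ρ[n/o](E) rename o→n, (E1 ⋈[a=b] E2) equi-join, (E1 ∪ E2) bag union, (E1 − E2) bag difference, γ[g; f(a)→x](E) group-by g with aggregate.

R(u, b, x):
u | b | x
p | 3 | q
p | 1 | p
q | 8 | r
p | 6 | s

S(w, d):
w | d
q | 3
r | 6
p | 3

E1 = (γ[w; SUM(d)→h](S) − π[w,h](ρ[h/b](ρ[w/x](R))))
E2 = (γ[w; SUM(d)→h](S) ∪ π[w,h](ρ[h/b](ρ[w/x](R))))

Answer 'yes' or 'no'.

E1 per-node cardinality:
  S → 3
  γ[w; SUM(d)→h](S) → 3
  R → 4
  ρ[w/x](R) → 4
  ρ[h/b](ρ[w/x](R)) → 4
  π[w,h](ρ[h/b](ρ[w/x](R))) → 4
  (γ[w; SUM(d)→h](S) − π[w,h](ρ[h/b](ρ[w/x](R)))) → 2
E2 per-node cardinality:
  S → 3
  γ[w; SUM(d)→h](S) → 3
  R → 4
  ρ[w/x](R) → 4
  ρ[h/b](ρ[w/x](R)) → 4
  π[w,h](ρ[h/b](ρ[w/x](R))) → 4
  (γ[w; SUM(d)→h](S) ∪ π[w,h](ρ[h/b](ρ[w/x](R)))) → 7

E1 result:
w | h
p | 3
r | 6
E2 result:
w | h
p | 1
p | 3
q | 3
q | 3
r | 6
r | 8
s | 6
Witness: ('s', 6) appears 0× in E1 but 1× in E2.

no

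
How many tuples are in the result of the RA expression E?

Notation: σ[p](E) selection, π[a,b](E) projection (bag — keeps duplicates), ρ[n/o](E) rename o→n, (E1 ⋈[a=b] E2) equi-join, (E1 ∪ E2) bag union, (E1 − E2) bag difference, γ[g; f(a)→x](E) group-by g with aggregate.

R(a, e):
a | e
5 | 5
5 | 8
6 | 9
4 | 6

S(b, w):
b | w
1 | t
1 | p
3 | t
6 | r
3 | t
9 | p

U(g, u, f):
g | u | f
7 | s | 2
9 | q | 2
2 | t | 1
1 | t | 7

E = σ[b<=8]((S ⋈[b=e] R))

Row counts bottom-up:
  S → 6
  R → 4
  (S ⋈[b=e] R) → 2
  σ[b<=8]((S ⋈[b=e] R)) → 1

|E| = 1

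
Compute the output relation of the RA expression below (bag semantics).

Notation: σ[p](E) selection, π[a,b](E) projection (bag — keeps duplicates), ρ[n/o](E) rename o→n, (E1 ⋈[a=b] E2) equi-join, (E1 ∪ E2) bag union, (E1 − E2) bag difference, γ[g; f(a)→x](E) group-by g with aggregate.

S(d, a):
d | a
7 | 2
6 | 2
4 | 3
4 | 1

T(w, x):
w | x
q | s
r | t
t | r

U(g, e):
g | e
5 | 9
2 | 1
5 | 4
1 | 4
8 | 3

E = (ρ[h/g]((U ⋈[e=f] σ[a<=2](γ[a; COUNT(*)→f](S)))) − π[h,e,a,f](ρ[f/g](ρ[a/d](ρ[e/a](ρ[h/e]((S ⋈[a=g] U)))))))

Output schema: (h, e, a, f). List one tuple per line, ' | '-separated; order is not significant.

Per-node cardinality:
  U → 5
  S → 4
  γ[a; COUNT(*)→f](S) → 3
  σ[a<=2](γ[a; COUNT(*)→f](S)) → 2
  (U ⋈[e=f] σ[a<=2](γ[a; COUNT(*)→f](S))) → 1
  ρ[h/g]((U ⋈[e=f] σ[a<=2](γ[a; COUNT(*)→f](S)))) → 1
  S → 4
  U → 5
  (S ⋈[a=g] U) → 3
  ρ[h/e]((S ⋈[a=g] U)) → 3
  ρ[e/a](ρ[h/e]((S ⋈[a=g] U))) → 3
  ρ[a/d](ρ[e/a](ρ[h/e]((S ⋈[a=g] U)))) → 3
  ρ[f/g](ρ[a/d](ρ[e/a](ρ[h/e]((S ⋈[a=g] U))))) → 3
  π[h,e,a,f](ρ[f/g](ρ[a/d](ρ[e/a](ρ[h/e]((S ⋈[a=g] U)))))) → 3
  (ρ[h/g]((U ⋈[e=f] σ[a<=2](γ[a; COUNT(*)→f](S)))) − π[h,e,a,f](ρ[f/g](ρ[a/d](ρ[e/a](ρ[h/e]((S ⋈[a=g] U))))))) → 1

== RESULT ==
h | e | a | f
2 | 1 | 1 | 1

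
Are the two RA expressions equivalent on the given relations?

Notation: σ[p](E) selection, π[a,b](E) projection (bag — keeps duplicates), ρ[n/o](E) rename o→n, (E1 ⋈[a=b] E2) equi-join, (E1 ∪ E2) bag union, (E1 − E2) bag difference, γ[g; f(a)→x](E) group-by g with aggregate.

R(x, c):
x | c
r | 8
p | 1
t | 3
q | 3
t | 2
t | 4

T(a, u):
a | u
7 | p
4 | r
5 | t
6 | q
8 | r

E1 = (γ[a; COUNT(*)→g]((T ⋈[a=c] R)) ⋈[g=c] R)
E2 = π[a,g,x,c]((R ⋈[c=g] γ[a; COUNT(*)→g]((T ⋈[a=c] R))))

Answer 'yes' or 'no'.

E1 row counts bottom-up:
  T → 5
  R → 6
  (T ⋈[a=c] R) → 2
  γ[a; COUNT(*)→g]((T ⋈[a=c] R)) → 2
  R → 6
  (γ[a; COUNT(*)→g]((T ⋈[a=c] R)) ⋈[g=c] R) → 2
E2 row counts bottom-up:
  R → 6
  T → 5
  R → 6
  (T ⋈[a=c] R) → 2
  γ[a; COUNT(*)→g]((T ⋈[a=c] R)) → 2
  (R ⋈[c=g] γ[a; COUNT(*)→g]((T ⋈[a=c] R))) → 2
  π[a,g,x,c]((R ⋈[c=g] γ[a; COUNT(*)→g]((T ⋈[a=c] R)))) → 2

E1 and E2 produce the same multiset:
a | g | x | c
4 | 1 | p | 1
8 | 1 | p | 1

yes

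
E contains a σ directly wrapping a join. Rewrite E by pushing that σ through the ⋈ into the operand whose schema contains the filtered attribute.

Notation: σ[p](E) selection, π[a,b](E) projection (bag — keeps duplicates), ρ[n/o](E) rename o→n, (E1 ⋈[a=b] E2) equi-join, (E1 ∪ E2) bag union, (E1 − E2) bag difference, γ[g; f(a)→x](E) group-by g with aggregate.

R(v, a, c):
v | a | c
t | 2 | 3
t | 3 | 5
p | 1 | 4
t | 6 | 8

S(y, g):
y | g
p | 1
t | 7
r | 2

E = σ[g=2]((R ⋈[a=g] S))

σ filters on g, owned by the right side.
E' = (R ⋈[a=g] σ[g=2](S))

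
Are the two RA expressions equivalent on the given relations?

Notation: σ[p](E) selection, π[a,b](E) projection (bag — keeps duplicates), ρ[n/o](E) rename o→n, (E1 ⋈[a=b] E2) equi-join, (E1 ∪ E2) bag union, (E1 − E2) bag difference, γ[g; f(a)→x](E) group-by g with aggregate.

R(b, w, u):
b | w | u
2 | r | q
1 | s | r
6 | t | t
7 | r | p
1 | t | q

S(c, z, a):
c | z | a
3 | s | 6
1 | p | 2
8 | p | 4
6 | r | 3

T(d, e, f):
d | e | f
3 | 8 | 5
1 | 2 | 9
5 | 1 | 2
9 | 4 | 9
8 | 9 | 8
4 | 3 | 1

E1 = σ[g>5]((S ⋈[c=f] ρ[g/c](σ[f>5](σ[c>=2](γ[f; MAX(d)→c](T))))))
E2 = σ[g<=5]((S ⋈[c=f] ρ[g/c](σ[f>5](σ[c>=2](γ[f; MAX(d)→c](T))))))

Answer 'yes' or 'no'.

E1 stepwise |·|:
  S → 4
  T → 6
  γ[f; MAX(d)→c](T) → 5
  σ[c>=2](γ[f; MAX(d)→c](T)) → 5
  σ[f>5](σ[c>=2](γ[f; MAX(d)→c](T))) → 2
  ρ[g/c](σ[f>5](σ[c>=2](γ[f; MAX(d)→c](T)))) → 2
  (S ⋈[c=f] ρ[g/c](σ[f>5](σ[c>=2](γ[f; MAX(d)→c](T))))) → 1
  σ[g>5]((S ⋈[c=f] ρ[g/c](σ[f>5](σ[c>=2](γ[f; MAX(d)→c](T)))))) → 1
E2 stepwise |·|:
  S → 4
  T → 6
  γ[f; MAX(d)→c](T) → 5
  σ[c>=2](γ[f; MAX(d)→c](T)) → 5
  σ[f>5](σ[c>=2](γ[f; MAX(d)→c](T))) → 2
  ρ[g/c](σ[f>5](σ[c>=2](γ[f; MAX(d)→c](T)))) → 2
  (S ⋈[c=f] ρ[g/c](σ[f>5](σ[c>=2](γ[f; MAX(d)→c](T))))) → 1
  σ[g<=5]((S ⋈[c=f] ρ[g/c](σ[f>5](σ[c>=2](γ[f; MAX(d)→c](T)))))) → 0

E1 result:
c | z | a | f | g
8 | p | 4 | 8 | 8
E2 result:
c | z | a | f | g
(0 rows)
Witness: (8, 'p', 4, 8, 8) appears 1× in E1 but 0× in E2.

no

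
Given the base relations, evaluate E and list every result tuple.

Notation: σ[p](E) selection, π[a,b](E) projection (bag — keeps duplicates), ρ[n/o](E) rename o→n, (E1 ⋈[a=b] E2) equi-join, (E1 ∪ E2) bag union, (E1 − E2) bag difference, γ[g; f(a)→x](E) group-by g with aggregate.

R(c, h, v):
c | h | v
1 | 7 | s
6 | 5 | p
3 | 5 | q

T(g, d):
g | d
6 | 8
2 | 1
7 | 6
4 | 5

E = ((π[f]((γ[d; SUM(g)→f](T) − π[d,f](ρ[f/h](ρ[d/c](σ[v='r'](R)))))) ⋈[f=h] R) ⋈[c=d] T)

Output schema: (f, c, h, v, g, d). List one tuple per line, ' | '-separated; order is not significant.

Per-node cardinality:
  T → 4
  γ[d; SUM(g)→f](T) → 4
  R → 3
  σ[v='r'](R) → 0
  ρ[d/c](σ[v='r'](R)) → 0
  ρ[f/h](ρ[d/c](σ[v='r'](R))) → 0
  π[d,f](ρ[f/h](ρ[d/c](σ[v='r'](R)))) → 0
  (γ[d; SUM(g)→f](T) − π[d,f](ρ[f/h](ρ[d/c](σ[v='r'](R))))) → 4
  π[f]((γ[d; SUM(g)→f](T) − π[d,f](ρ[f/h](ρ[d/c](σ[v='r'](R)))))) → 4
  R → 3
  (π[f]((γ[d; SUM(g)→f](T) − π[d,f](ρ[f/h](ρ[d/c](σ[v='r'](R)))))) ⋈[f=h] R) → 1
  T → 4
  ((π[f]((γ[d; SUM(g)→f](T) − π[d,f](ρ[f/h](ρ[d/c](σ[v='r'](R)))))) ⋈[f=h] R) ⋈[c=d] T) → 1

== RESULT ==
f | c | h | v | g | d
7 | 1 | 7 | s | 2 | 1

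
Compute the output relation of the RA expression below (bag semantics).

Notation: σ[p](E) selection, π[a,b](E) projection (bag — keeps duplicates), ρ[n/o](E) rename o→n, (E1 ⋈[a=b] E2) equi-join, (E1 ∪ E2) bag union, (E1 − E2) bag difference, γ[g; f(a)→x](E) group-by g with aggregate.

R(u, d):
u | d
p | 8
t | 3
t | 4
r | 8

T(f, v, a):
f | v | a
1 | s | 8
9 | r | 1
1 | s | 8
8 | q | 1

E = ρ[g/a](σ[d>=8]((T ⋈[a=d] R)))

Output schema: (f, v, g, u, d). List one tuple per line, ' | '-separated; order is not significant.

Subexpression sizes:
  T → 4
  R → 4
  (T ⋈[a=d] R) → 4
  σ[d>=8]((T ⋈[a=d] R)) → 4
  ρ[g/a](σ[d>=8]((T ⋈[a=d] R))) → 4

== RESULT ==
f | v | g | u | d
1 | s | 8 | p | 8
1 | s | 8 | p | 8
1 | s | 8 | r | 8
1 | s | 8 | r | 8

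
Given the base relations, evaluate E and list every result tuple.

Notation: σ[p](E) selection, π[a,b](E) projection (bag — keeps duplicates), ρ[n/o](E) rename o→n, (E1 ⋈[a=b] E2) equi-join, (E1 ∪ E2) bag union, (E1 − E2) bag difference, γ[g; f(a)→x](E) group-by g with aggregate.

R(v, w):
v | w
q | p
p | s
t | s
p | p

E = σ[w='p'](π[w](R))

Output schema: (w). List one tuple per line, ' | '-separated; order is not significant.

Row counts bottom-up:
  R → 4
  π[w](R) → 4
  σ[w='p'](π[w](R)) → 2

== RESULT ==
w
p
p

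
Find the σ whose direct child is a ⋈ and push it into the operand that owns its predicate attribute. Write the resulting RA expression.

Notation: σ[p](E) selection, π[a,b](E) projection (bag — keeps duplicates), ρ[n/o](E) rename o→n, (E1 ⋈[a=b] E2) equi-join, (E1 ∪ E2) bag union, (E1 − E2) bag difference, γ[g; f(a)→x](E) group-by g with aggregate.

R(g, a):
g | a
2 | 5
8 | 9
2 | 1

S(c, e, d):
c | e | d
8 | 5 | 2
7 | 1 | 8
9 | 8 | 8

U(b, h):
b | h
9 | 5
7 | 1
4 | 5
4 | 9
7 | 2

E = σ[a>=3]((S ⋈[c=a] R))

σ filters on a, owned by the right side.
E' = (S ⋈[c=a] σ[a>=3](R))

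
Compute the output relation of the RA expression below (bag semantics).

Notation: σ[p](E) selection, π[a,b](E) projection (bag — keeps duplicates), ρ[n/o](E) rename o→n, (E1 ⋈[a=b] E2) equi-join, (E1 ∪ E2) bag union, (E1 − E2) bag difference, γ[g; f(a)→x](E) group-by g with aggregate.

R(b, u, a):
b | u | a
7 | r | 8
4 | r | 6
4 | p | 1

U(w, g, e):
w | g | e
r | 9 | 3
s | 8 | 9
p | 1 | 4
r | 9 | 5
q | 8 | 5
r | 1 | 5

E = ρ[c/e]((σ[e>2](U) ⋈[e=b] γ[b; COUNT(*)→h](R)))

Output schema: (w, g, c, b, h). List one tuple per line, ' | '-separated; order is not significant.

Per-node cardinality:
  U → 6
  σ[e>2](U) → 6
  R → 3
  γ[b; COUNT(*)→h](R) → 2
  (σ[e>2](U) ⋈[e=b] γ[b; COUNT(*)→h](R)) → 1
  ρ[c/e]((σ[e>2](U) ⋈[e=b] γ[b; COUNT(*)→h](R))) → 1

== RESULT ==
w | g | c | b | h
p | 1 | 4 | 4 | 2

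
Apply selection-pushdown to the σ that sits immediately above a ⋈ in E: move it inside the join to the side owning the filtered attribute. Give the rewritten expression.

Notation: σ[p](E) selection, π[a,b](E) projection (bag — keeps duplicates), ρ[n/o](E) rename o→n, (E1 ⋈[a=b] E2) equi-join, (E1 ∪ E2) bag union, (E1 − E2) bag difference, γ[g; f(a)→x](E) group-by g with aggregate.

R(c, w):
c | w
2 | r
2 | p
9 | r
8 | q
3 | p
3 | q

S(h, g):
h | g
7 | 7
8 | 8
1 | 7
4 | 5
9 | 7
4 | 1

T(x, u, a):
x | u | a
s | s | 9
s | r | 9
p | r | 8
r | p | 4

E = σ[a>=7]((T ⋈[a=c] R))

σ filters on a, owned by the left side.
E' = (σ[a>=7](T) ⋈[a=c] R)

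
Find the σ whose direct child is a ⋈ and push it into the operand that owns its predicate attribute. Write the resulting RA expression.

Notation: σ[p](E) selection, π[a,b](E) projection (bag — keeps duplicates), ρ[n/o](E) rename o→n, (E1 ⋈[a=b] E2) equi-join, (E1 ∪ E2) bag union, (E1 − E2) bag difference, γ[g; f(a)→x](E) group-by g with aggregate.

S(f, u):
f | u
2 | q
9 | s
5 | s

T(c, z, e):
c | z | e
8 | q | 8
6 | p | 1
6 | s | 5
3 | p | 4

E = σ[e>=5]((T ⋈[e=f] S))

σ filters on e, owned by the left side.
E' = (σ[e>=5](T) ⋈[e=f] S)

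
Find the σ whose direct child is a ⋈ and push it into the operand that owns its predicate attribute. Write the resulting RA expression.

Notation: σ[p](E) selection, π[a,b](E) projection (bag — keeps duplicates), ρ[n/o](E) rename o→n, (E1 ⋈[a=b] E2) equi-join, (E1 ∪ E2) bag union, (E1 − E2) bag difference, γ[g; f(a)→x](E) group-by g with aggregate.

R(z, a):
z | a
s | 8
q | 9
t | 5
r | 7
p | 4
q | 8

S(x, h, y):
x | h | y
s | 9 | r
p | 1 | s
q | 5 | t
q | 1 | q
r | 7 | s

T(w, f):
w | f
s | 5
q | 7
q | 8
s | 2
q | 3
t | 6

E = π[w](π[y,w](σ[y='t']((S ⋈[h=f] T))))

σ filters on y, owned by the left side.
E' = π[w](π[y,w]((σ[y='t'](S) ⋈[h=f] T)))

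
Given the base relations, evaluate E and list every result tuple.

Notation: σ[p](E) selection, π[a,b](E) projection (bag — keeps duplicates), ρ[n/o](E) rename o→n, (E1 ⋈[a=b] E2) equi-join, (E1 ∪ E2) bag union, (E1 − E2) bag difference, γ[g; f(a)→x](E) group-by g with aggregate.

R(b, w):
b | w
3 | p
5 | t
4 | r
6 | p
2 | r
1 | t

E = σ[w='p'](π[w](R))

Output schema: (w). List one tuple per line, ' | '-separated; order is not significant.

Per-node cardinality:
  R → 6
  π[w](R) → 6
  σ[w='p'](π[w](R)) → 2

== RESULT ==
w
p
p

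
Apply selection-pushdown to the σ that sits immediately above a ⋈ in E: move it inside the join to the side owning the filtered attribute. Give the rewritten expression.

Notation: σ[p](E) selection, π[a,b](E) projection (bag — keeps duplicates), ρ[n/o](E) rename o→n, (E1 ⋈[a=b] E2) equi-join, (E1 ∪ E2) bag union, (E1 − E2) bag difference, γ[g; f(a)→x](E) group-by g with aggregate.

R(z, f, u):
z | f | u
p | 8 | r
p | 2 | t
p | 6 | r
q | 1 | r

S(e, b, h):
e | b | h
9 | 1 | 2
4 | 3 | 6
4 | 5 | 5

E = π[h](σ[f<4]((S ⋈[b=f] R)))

σ filters on f, owned by the right side.
E' = π[h]((S ⋈[b=f] σ[f<4](R)))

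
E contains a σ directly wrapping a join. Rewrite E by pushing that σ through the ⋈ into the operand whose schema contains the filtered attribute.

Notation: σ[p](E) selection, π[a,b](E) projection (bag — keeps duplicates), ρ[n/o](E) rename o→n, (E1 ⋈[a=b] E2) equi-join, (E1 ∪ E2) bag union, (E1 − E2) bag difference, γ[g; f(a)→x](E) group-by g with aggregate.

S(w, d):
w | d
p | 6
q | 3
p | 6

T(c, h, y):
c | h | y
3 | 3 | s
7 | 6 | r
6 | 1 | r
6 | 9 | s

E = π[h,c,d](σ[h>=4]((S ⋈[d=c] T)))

σ filters on h, owned by the right side.
E' = π[h,c,d]((S ⋈[d=c] σ[h>=4](T)))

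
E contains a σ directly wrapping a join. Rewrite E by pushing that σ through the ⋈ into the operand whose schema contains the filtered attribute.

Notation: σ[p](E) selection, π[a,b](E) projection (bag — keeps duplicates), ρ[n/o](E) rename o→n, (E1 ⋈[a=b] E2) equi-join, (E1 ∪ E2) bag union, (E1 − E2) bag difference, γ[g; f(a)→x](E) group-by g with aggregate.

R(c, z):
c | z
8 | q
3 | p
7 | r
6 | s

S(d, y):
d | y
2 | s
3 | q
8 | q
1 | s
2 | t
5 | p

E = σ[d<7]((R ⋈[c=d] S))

σ filters on d, owned by the right side.
E' = (R ⋈[c=d] σ[d<7](S))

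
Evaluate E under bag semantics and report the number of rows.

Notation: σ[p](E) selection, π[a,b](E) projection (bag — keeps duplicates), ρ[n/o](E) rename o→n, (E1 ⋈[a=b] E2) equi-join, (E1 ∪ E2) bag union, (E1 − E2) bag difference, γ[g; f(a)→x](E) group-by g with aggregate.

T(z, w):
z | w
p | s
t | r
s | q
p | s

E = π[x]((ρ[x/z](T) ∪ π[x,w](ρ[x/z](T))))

Per-node cardinality:
  T → 4
  ρ[x/z](T) → 4
  T → 4
  ρ[x/z](T) → 4
  π[x,w](ρ[x/z](T)) → 4
  (ρ[x/z](T) ∪ π[x,w](ρ[x/z](T))) → 8
  π[x]((ρ[x/z](T) ∪ π[x,w](ρ[x/z](T)))) → 8

|E| = 8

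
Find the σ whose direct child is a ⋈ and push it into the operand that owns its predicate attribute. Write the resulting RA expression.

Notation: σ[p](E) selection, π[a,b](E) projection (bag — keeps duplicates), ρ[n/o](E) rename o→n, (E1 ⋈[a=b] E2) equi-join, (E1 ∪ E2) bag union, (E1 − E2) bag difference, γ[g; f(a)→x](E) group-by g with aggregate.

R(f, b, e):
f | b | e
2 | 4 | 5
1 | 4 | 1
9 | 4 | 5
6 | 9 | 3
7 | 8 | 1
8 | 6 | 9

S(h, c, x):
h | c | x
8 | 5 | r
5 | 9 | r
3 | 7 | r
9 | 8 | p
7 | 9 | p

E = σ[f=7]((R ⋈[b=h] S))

σ filters on f, owned by the left side.
E' = (σ[f=7](R) ⋈[b=h] S)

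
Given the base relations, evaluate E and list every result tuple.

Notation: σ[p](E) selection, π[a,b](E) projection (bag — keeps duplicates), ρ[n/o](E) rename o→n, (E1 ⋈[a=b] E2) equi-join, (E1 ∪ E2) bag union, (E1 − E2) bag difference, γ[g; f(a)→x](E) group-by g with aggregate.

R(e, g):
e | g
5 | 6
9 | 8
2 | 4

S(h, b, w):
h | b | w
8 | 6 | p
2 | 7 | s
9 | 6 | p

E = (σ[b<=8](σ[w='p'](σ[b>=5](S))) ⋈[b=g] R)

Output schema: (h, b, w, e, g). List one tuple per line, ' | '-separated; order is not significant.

Per-node cardinality:
  S → 3
  σ[b>=5](S) → 3
  σ[w='p'](σ[b>=5](S)) → 2
  σ[b<=8](σ[w='p'](σ[b>=5](S))) → 2
  R → 3
  (σ[b<=8](σ[w='p'](σ[b>=5](S))) ⋈[b=g] R) → 2

== RESULT ==
h | b | w | e | g
8 | 6 | p | 5 | 6
9 | 6 | p | 5 | 6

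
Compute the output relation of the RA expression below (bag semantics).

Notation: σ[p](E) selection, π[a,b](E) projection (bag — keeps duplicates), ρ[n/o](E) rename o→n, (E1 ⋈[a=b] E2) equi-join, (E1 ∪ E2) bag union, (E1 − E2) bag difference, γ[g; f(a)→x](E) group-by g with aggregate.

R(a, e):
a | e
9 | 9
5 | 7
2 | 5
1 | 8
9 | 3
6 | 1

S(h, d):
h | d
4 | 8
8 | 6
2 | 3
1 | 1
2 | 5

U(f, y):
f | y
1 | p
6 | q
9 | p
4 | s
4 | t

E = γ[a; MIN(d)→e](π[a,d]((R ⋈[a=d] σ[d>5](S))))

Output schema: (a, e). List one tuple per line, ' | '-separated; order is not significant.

Stepwise |·|:
  R → 6
  S → 5
  σ[d>5](S) → 2
  (R ⋈[a=d] σ[d>5](S)) → 1
  π[a,d]((R ⋈[a=d] σ[d>5](S))) → 1
  γ[a; MIN(d)→e](π[a,d]((R ⋈[a=d] σ[d>5](S)))) → 1

== RESULT ==
a | e
6 | 6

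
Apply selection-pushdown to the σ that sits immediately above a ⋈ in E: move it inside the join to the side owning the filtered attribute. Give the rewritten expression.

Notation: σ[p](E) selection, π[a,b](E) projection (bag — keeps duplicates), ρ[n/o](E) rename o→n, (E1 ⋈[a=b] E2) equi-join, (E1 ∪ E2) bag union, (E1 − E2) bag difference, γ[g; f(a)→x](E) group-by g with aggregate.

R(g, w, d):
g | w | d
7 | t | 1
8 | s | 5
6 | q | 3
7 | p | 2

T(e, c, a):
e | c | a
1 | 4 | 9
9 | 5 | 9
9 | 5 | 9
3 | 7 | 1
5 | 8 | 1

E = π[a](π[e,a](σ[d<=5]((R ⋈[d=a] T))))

σ filters on d, owned by the left side.
E' = π[a](π[e,a]((σ[d<=5](R) ⋈[d=a] T)))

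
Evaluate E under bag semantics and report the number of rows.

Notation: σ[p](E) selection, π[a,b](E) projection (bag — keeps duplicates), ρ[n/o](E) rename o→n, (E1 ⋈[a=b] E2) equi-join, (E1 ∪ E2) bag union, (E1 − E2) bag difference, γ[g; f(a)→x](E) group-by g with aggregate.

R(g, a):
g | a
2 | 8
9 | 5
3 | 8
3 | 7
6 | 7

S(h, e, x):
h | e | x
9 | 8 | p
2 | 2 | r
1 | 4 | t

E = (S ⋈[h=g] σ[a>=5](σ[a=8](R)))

Per-node cardinality:
  S → 3
  R → 5
  σ[a=8](R) → 2
  σ[a>=5](σ[a=8](R)) → 2
  (S ⋈[h=g] σ[a>=5](σ[a=8](R))) → 1

|E| = 1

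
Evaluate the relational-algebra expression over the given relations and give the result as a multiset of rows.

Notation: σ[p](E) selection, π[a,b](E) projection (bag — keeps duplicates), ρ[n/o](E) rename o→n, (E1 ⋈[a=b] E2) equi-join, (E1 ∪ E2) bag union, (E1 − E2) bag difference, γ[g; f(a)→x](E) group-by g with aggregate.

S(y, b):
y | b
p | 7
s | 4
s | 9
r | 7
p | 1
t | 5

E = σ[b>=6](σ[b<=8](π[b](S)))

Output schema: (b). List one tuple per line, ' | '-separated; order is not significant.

Stepwise |·|:
  S → 6
  π[b](S) → 6
  σ[b<=8](π[b](S)) → 5
  σ[b>=6](σ[b<=8](π[b](S))) → 2

== RESULT ==
b
7
7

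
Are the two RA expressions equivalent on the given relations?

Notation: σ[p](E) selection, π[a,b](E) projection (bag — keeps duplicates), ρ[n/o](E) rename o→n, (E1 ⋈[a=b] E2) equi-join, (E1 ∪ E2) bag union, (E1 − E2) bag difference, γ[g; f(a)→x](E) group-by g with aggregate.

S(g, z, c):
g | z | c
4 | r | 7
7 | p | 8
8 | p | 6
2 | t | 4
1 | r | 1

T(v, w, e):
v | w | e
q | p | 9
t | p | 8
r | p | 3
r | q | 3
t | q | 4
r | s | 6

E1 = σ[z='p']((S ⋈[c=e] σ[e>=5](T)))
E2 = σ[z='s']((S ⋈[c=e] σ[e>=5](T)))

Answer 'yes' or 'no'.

E1 stepwise |·|:
  S → 5
  T → 6
  σ[e>=5](T) → 3
  (S ⋈[c=e] σ[e>=5](T)) → 2
  σ[z='p']((S ⋈[c=e] σ[e>=5](T))) → 2
E2 stepwise |·|:
  S → 5
  T → 6
  σ[e>=5](T) → 3
  (S ⋈[c=e] σ[e>=5](T)) → 2
  σ[z='s']((S ⋈[c=e] σ[e>=5](T))) → 0

E1 result:
g | z | c | v | w | e
7 | p | 8 | t | p | 8
8 | p | 6 | r | s | 6
E2 result:
g | z | c | v | w | e
(0 rows)
Witness: (7, 'p', 8, 't', 'p', 8) appears 1× in E1 but 0× in E2.

no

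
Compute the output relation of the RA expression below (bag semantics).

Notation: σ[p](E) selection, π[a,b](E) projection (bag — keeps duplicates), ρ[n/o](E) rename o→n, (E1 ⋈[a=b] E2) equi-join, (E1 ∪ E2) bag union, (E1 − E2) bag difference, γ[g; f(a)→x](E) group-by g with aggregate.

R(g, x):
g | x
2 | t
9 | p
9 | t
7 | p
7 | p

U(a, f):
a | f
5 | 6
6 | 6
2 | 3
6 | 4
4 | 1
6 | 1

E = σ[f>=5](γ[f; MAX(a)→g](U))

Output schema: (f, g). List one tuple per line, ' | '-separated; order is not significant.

Stepwise |·|:
  U → 6
  γ[f; MAX(a)→g](U) → 4
  σ[f>=5](γ[f; MAX(a)→g](U)) → 1

== RESULT ==
f | g
6 | 6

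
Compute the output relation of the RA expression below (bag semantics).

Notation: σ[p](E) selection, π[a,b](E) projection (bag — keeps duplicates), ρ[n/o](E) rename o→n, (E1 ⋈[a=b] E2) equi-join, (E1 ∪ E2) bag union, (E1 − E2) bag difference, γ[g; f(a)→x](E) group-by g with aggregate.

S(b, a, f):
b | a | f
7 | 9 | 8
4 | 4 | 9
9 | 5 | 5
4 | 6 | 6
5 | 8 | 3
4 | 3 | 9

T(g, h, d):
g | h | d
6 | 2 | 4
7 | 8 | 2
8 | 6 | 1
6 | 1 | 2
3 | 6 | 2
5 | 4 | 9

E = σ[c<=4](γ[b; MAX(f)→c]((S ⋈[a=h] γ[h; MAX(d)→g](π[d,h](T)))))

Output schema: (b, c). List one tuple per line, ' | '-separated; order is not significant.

Per-node cardinality:
  S → 6
  T → 6
  π[d,h](T) → 6
  γ[h; MAX(d)→g](π[d,h](T)) → 5
  (S ⋈[a=h] γ[h; MAX(d)→g](π[d,h](T))) → 3
  γ[b; MAX(f)→c]((S ⋈[a=h] γ[h; MAX(d)→g](π[d,h](T)))) → 2
  σ[c<=4](γ[b; MAX(f)→c]((S ⋈[a=h] γ[h; MAX(d)→g](π[d,h](T))))) → 1

== RESULT ==
b | c
5 | 3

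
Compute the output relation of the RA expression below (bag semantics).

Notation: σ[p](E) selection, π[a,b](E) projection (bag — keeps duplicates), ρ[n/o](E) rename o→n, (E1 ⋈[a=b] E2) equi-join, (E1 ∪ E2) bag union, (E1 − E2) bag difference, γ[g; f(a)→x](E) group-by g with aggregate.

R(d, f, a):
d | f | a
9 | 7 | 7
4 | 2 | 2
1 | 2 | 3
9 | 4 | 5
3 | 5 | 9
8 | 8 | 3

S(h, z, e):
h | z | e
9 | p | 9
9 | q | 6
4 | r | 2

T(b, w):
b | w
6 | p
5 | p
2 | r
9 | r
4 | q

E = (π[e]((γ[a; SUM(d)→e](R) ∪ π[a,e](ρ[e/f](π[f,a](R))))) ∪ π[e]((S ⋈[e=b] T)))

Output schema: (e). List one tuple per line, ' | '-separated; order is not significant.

Per-node cardinality:
  R → 6
  γ[a; SUM(d)→e](R) → 5
  R → 6
  π[f,a](R) → 6
  ρ[e/f](π[f,a](R)) → 6
  π[a,e](ρ[e/f](π[f,a](R))) → 6
  (γ[a; SUM(d)→e](R) ∪ π[a,e](ρ[e/f](π[f,a](R)))) → 11
  π[e]((γ[a; SUM(d)→e](R) ∪ π[a,e](ρ[e/f](π[f,a](R))))) → 11
  S → 3
  T → 5
  (S ⋈[e=b] T) → 3
  π[e]((S ⋈[e=b] T)) → 3
  (π[e]((γ[a; SUM(d)→e](R) ∪ π[a,e](ρ[e/f](π[f,a](R))))) ∪ π[e]((S ⋈[e=b] T))) → 14

== RESULT ==
e
2
2
2
3
4
4
5
6
7
8
9
9
9
9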